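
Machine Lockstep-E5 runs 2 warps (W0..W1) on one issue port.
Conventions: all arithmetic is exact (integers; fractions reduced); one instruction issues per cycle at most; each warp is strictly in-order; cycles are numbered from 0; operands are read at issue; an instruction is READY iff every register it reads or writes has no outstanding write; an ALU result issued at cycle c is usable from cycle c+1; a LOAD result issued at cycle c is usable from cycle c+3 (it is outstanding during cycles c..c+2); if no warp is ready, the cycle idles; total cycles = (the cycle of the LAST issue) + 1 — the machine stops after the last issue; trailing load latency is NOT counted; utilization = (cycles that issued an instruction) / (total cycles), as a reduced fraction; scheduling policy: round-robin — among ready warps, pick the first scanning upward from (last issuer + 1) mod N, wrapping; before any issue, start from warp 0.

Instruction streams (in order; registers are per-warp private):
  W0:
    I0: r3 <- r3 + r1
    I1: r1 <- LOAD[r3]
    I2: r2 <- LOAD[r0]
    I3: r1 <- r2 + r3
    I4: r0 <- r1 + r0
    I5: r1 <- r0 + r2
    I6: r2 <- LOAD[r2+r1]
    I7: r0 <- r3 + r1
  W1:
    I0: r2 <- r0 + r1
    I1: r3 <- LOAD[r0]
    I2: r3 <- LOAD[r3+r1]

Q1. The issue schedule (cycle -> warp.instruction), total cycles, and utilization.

cycle 0: W0.I0
cycle 1: W1.I0
cycle 2: W0.I1
cycle 3: W1.I1
cycle 4: W0.I2
cycle 5: idle
cycle 6: W1.I2
cycle 7: W0.I3
cycle 8: W0.I4
cycle 9: W0.I5
cycle 10: W0.I6
cycle 11: W0.I7

Answer: 12 cycles, utilization 11/12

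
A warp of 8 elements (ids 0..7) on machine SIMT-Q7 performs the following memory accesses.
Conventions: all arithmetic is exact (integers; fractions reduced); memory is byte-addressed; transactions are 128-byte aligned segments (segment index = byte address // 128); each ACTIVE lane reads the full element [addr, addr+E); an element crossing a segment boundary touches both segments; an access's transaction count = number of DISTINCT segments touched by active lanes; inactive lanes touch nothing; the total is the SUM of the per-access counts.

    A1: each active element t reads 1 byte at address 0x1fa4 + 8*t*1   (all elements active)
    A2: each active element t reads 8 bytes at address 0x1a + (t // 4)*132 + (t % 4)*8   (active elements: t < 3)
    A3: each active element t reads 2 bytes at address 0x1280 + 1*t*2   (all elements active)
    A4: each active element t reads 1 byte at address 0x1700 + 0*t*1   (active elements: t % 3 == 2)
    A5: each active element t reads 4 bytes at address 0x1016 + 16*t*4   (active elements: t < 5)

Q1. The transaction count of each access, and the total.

A1: 1 transaction
A2: 1 transaction
A3: 1 transaction
A4: 1 transaction
A5: 3 transactions

Answer: 1,1,1,1,3; total 7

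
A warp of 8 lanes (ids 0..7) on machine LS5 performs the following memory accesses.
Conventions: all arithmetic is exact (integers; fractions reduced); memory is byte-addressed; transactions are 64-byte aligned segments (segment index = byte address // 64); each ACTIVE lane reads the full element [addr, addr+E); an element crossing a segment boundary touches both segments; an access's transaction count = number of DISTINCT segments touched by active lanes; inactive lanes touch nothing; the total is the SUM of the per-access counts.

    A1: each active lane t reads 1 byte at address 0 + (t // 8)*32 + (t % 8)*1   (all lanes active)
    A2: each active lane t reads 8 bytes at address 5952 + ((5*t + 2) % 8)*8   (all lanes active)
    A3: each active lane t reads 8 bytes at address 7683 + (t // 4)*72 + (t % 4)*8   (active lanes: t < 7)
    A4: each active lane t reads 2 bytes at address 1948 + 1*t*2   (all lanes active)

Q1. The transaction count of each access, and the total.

A1: 1 transaction
A2: 1 transaction
A3: 2 transactions
A4: 1 transaction

Answer: 1,1,2,1; total 5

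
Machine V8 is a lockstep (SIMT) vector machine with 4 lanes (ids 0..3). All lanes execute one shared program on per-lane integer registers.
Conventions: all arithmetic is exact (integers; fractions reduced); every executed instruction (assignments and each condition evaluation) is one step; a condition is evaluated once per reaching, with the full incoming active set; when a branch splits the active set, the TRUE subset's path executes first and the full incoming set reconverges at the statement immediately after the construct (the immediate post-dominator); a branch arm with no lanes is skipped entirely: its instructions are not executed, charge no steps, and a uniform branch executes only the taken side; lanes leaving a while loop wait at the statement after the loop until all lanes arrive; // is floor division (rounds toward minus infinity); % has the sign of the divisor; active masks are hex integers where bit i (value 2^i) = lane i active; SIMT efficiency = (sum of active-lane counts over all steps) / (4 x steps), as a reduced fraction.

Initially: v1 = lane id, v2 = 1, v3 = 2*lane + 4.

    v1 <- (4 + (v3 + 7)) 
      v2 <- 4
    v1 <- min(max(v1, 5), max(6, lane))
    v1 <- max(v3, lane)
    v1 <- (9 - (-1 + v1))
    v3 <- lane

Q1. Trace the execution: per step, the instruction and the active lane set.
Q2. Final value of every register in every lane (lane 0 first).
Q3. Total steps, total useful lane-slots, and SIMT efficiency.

step 0: v1 <- (4 + (v3 + 7))         0xf
step 1: v2 <- 4                      0xf
step 2: v1 <- min(max(v1, 5), max(6, lane)) 0xf
step 3: v1 <- max(v3, lane)          0xf
step 4: v1 <- (9 - (-1 + v1))        0xf
step 5: v3 <- lane                   0xf

Answer: 6 steps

v1: 6,4,2,0
v2: 4,4,4,4
v3: 0,1,2,3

steps = 6; useful = 24; efficiency = 24/24 = 1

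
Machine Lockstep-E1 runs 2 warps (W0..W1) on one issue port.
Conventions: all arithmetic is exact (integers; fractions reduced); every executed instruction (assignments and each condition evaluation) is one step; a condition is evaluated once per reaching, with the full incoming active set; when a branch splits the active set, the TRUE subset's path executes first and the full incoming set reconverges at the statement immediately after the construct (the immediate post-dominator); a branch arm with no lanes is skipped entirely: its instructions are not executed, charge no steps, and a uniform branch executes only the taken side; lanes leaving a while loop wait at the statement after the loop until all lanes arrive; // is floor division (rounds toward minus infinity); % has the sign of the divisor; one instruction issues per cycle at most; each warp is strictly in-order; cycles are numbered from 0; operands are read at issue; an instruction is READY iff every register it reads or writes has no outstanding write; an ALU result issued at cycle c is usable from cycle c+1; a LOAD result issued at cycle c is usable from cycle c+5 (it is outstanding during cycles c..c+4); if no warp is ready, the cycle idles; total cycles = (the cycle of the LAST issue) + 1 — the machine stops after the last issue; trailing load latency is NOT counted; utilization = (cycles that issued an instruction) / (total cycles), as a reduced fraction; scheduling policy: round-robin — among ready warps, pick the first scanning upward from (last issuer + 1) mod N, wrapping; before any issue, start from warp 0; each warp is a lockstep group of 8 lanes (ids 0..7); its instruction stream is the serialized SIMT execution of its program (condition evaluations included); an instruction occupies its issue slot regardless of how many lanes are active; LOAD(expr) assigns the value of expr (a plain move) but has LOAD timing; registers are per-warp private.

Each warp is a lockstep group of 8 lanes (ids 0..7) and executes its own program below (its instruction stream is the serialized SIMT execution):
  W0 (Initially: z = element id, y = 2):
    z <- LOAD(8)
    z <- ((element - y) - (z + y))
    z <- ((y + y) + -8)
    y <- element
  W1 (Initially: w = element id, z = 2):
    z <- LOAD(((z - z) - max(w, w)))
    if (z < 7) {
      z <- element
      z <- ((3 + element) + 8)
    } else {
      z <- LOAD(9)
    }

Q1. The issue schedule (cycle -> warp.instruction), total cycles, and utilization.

cycle 0: W0.I0
cycle 1: W1.I0
cycle 2: idle
cycle 3: idle
cycle 4: idle
cycle 5: W0.I1
cycle 6: W1.I1
cycle 7: W0.I2
cycle 8: W1.I2
cycle 9: W0.I3
cycle 10: W1.I3

Answer: 11 cycles, utilization 8/11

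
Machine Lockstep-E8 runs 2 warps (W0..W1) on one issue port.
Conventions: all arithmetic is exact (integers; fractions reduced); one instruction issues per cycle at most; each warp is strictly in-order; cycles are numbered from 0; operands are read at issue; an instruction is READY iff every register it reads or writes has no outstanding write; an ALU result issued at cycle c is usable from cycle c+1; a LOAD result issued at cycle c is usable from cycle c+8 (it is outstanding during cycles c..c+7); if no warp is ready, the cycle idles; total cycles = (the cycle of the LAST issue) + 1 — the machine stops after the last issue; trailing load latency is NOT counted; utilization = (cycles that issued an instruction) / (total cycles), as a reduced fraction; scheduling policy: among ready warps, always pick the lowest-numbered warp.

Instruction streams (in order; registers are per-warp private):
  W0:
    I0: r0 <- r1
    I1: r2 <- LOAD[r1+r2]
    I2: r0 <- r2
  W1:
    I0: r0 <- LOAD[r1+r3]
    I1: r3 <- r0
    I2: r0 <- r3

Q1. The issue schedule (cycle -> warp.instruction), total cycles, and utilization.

cycle 0: W0.I0
cycle 1: W0.I1
cycle 2: W1.I0
cycle 3: idle
cycle 4: idle
cycle 5: idle
cycle 6: idle
cycle 7: idle
cycle 8: idle
cycle 9: W0.I2
cycle 10: W1.I1
cycle 11: W1.I2

Answer: 12 cycles, utilization 1/2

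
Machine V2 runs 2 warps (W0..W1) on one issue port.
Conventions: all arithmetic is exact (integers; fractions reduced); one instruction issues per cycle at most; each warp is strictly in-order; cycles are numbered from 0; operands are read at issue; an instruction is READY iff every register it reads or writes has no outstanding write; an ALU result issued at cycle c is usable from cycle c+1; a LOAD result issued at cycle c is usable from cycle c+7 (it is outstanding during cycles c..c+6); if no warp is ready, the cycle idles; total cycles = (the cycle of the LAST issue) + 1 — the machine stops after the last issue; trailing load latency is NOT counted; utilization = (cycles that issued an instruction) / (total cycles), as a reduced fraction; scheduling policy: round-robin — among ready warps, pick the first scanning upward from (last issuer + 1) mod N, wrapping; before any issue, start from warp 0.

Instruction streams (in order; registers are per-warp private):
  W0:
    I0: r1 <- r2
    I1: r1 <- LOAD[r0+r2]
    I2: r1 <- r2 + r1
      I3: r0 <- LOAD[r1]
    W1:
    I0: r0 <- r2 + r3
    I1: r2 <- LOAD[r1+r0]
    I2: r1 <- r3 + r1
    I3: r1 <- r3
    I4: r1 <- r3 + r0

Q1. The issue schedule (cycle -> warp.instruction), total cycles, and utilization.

cycle 0: W0.I0
cycle 1: W1.I0
cycle 2: W0.I1
cycle 3: W1.I1
cycle 4: W1.I2
cycle 5: W1.I3
cycle 6: W1.I4
cycle 7: idle
cycle 8: idle
cycle 9: W0.I2
cycle 10: W0.I3

Answer: 11 cycles, utilization 9/11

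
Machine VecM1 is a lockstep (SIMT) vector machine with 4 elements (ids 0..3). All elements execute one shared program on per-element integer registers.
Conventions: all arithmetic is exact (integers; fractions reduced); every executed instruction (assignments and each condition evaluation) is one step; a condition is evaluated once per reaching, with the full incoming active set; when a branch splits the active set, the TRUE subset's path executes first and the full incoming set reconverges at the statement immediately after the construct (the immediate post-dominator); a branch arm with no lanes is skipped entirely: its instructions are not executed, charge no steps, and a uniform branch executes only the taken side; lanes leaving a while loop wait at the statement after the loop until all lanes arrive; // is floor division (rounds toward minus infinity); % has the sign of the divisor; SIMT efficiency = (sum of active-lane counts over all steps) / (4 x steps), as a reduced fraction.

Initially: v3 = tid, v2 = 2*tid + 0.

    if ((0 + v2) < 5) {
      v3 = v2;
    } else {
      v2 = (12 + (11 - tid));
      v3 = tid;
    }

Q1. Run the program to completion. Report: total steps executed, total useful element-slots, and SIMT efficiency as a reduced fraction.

Answer: 4 steps, 9 useful, 9/16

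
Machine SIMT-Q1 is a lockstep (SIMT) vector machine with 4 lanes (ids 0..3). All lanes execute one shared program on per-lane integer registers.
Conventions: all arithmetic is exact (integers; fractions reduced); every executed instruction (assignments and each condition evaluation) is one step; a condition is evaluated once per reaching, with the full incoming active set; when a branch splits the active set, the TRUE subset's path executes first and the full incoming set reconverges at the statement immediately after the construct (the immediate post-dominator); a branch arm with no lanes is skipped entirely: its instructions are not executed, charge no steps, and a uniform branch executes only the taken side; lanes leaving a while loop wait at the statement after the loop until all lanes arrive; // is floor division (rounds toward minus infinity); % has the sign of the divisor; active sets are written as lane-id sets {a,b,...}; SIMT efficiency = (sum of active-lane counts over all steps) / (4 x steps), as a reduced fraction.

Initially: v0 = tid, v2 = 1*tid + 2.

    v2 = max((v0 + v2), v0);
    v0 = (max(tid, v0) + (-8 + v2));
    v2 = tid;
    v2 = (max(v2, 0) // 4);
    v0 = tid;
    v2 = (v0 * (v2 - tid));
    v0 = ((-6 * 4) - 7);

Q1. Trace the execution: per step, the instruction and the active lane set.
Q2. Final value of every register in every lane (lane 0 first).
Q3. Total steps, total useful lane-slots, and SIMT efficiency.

step 0: v2 <- max((v0 + v2), v0)     {0,1,2,3}
step 1: v0 <- (max(tid, v0) + (-8 + v2)) {0,1,2,3}
step 2: v2 <- tid                    {0,1,2,3}
step 3: v2 <- (max(v2, 0) // 4)      {0,1,2,3}
step 4: v0 <- tid                    {0,1,2,3}
step 5: v2 <- (v0 * (v2 - tid))      {0,1,2,3}
step 6: v0 <- ((-6 * 4) - 7)         {0,1,2,3}

Answer: 7 steps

v0: -31,-31,-31,-31
v2: 0,-1,-4,-9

steps = 7; useful = 28; efficiency = 28/28 = 1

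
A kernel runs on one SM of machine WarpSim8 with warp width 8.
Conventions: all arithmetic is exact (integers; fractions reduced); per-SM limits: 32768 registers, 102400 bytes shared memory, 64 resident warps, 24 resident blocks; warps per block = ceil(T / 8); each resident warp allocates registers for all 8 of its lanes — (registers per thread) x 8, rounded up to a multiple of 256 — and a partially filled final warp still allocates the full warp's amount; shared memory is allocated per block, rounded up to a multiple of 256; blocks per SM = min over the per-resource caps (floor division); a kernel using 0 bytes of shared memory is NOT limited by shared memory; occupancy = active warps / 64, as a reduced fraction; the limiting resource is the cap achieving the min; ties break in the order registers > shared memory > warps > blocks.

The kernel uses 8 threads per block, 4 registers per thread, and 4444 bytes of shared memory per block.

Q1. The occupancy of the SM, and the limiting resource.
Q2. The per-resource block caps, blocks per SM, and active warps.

Answer: occupancy 11/32, limited by shared memory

registers: 128 blocks
shared memory: 22 blocks
warps: 64 blocks
blocks: 24 blocks

Answer: 22 blocks, 22 active warps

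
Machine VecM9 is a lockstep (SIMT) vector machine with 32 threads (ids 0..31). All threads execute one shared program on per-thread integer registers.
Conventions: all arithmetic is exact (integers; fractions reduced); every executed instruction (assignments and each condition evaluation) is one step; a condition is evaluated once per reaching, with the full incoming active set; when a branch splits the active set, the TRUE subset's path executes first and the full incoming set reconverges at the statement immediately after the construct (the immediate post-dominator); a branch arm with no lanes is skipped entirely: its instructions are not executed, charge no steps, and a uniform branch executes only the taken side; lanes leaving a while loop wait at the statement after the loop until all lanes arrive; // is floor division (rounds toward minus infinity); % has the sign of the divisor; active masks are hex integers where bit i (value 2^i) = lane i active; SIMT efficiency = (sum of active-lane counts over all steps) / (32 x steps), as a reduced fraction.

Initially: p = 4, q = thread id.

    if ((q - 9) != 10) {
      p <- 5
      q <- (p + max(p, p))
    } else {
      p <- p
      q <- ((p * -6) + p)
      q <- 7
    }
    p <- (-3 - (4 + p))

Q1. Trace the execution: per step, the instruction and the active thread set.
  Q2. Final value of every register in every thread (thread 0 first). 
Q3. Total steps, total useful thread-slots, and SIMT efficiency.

step 0: eval ((q - 9) != 10)         0xffffffff
step 1: p <- 5                       0xfff7ffff
step 2: q <- (p + max(p, p))         0xfff7ffff
step 3: p <- p                       0x00080000
step 4: q <- ((p * -6) + p)          0x00080000
step 5: q <- 7                       0x00080000
step 6: p <- (-3 - (4 + p))          0xffffffff

Answer: 7 steps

p: -12,-12,-12,-12,-12,-12,-12,-12,-12,-12,-12,-12,-12,-12,-12,-12,-12,-12,-12,-11,-12,-12,-12,-12,-12,-12,-12,-12,-12,-12,-12,-12
q: 10,10,10,10,10,10,10,10,10,10,10,10,10,10,10,10,10,10,10,7,10,10,10,10,10,10,10,10,10,10,10,10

steps = 7; useful = 129; efficiency = 129/224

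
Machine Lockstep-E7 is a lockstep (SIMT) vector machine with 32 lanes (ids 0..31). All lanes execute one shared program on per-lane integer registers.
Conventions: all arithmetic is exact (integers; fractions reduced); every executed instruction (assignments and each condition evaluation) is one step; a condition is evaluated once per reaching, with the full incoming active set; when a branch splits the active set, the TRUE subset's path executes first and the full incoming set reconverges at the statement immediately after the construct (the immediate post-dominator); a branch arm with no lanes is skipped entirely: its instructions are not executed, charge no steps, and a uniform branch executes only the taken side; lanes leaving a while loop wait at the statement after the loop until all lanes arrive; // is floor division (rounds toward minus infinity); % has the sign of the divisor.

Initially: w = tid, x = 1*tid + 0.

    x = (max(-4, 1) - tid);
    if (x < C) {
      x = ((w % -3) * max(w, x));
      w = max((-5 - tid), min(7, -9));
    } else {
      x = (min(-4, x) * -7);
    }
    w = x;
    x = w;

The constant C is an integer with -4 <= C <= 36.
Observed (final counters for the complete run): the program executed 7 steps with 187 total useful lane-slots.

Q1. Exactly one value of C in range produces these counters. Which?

Answer: C = -3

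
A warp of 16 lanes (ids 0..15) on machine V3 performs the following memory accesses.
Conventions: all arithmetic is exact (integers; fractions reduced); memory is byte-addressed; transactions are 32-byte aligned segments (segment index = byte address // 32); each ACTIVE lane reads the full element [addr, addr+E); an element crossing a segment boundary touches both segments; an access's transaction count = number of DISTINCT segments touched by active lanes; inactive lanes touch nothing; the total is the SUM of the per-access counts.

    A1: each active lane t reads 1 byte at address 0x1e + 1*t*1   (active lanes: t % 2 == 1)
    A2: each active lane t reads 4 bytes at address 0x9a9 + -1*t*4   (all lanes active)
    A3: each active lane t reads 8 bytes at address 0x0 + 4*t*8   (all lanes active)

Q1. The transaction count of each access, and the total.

A1: 2 transactions
A2: 3 transactions
A3: 16 transactions

Answer: 2,3,16; total 21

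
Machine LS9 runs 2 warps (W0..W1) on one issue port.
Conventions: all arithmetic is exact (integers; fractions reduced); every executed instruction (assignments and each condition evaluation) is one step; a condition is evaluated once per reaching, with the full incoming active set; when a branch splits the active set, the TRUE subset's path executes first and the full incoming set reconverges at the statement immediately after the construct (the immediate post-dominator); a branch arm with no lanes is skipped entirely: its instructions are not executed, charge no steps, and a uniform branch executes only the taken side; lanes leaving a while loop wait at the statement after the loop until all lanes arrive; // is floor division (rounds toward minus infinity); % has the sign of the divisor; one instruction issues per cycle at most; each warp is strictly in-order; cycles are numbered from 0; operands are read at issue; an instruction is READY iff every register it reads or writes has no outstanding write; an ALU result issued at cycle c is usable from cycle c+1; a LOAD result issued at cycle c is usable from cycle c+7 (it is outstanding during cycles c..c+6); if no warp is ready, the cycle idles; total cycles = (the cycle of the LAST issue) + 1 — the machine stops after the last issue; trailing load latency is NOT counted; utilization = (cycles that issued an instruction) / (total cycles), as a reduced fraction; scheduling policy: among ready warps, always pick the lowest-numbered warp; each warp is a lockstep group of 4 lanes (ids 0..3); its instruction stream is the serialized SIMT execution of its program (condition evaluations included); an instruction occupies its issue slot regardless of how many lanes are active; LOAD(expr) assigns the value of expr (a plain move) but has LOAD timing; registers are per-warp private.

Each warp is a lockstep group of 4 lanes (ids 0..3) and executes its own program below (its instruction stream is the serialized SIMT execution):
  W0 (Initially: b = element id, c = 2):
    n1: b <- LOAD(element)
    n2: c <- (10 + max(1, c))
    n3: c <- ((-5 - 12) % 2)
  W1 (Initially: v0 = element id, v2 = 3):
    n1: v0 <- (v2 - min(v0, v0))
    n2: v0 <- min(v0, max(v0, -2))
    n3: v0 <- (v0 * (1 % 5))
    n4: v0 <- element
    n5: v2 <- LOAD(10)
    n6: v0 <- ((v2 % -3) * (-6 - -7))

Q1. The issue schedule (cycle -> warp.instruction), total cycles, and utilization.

cycle 0: W0.I0
cycle 1: W0.I1
cycle 2: W0.I2
cycle 3: W1.I0
cycle 4: W1.I1
cycle 5: W1.I2
cycle 6: W1.I3
cycle 7: W1.I4
cycle 8: idle
cycle 9: idle
cycle 10: idle
cycle 11: idle
cycle 12: idle
cycle 13: idle
cycle 14: W1.I5

Answer: 15 cycles, utilization 3/5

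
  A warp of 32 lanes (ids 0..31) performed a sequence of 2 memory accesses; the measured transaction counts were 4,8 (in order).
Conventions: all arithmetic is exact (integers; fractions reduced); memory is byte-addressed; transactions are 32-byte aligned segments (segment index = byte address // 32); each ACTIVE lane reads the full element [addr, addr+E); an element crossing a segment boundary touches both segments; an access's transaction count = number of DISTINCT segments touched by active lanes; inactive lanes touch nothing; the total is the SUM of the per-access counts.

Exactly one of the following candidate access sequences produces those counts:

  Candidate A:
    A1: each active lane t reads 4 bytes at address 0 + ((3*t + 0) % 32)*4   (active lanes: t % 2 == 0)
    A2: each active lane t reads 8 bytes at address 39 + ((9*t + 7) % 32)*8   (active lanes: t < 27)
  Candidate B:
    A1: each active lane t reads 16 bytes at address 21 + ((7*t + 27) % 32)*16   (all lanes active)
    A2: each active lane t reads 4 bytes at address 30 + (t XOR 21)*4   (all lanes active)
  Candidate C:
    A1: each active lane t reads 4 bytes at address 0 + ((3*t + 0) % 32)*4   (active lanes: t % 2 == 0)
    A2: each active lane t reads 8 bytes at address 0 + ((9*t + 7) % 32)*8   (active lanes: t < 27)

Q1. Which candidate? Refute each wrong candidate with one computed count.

A: A2 gives 9 transactions, not 8
B: A1 gives 17 transactions, not 4
C: all counts match (4,8)

Answer: C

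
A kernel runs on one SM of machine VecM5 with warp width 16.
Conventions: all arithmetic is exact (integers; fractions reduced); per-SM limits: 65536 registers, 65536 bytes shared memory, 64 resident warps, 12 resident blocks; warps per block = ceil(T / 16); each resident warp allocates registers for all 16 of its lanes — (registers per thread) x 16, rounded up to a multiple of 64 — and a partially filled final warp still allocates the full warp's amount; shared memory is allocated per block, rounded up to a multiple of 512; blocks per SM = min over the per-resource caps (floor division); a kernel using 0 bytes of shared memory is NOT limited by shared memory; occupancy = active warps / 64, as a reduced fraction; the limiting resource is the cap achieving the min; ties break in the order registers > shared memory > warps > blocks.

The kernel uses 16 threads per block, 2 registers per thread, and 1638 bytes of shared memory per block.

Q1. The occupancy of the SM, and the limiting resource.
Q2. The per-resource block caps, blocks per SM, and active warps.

Answer: occupancy 3/16, limited by blocks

registers: 1024 blocks
shared memory: 32 blocks
warps: 64 blocks
blocks: 12 blocks

Answer: 12 blocks, 12 active warps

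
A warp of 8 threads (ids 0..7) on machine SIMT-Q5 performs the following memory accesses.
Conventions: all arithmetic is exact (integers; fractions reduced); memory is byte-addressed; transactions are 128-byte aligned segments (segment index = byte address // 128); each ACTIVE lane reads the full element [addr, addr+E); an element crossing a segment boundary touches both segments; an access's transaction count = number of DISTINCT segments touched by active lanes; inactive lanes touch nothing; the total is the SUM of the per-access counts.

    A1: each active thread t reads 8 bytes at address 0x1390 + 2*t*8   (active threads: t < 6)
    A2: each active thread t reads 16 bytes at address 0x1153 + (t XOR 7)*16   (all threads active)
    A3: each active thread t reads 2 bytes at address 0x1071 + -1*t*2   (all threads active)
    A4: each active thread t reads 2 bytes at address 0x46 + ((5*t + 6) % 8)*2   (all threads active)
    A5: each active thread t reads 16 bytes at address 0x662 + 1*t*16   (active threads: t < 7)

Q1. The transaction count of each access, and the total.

A1: 1 transaction
A2: 2 transactions
A3: 1 transaction
A4: 1 transaction
A5: 2 transactions

Answer: 1,2,1,1,2; total 7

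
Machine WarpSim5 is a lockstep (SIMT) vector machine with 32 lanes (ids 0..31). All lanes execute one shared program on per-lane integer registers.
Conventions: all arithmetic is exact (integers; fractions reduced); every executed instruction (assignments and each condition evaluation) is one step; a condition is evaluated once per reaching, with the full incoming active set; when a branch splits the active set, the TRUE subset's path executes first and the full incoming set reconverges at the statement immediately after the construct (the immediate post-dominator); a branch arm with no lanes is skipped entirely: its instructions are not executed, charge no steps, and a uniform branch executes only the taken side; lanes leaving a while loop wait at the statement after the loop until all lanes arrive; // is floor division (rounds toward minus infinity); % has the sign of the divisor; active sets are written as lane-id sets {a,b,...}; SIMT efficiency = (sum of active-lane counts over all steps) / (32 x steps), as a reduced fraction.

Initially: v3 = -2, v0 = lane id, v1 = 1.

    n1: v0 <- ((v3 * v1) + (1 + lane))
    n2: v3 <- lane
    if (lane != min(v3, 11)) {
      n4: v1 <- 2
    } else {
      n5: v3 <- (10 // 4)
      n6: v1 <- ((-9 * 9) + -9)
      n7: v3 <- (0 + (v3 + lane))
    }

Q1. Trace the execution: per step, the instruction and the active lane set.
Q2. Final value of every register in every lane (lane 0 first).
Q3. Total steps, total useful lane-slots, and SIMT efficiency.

step 0: v0 <- ((v3 * v1) + (1 + lane)) {0,1,2,3,4,5,6,7,8,9,10,11,12,13,14,15,16,17,18,19,20,21,22,23,24,25,26,27,28,29,30,31}
step 1: v3 <- lane                   {0,1,2,3,4,5,6,7,8,9,10,11,12,13,14,15,16,17,18,19,20,21,22,23,24,25,26,27,28,29,30,31}
step 2: eval (lane != min(v3, 11))   {0,1,2,3,4,5,6,7,8,9,10,11,12,13,14,15,16,17,18,19,20,21,22,23,24,25,26,27,28,29,30,31}
step 3: v1 <- 2                      {12,13,14,15,16,17,18,19,20,21,22,23,24,25,26,27,28,29,30,31}
step 4: v3 <- (10 // 4)              {0,1,2,3,4,5,6,7,8,9,10,11}
step 5: v1 <- ((-9 * 9) + -9)        {0,1,2,3,4,5,6,7,8,9,10,11}
step 6: v3 <- (0 + (v3 + lane))      {0,1,2,3,4,5,6,7,8,9,10,11}

Answer: 7 steps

v3: 2,3,4,5,6,7,8,9,10,11,12,13,12,13,14,15,16,17,18,19,20,21,22,23,24,25,26,27,28,29,30,31
v0: -1,0,1,2,3,4,5,6,7,8,9,10,11,12,13,14,15,16,17,18,19,20,21,22,23,24,25,26,27,28,29,30
v1: -90,-90,-90,-90,-90,-90,-90,-90,-90,-90,-90,-90,2,2,2,2,2,2,2,2,2,2,2,2,2,2,2,2,2,2,2,2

steps = 7; useful = 152; efficiency = 152/224 = 19/28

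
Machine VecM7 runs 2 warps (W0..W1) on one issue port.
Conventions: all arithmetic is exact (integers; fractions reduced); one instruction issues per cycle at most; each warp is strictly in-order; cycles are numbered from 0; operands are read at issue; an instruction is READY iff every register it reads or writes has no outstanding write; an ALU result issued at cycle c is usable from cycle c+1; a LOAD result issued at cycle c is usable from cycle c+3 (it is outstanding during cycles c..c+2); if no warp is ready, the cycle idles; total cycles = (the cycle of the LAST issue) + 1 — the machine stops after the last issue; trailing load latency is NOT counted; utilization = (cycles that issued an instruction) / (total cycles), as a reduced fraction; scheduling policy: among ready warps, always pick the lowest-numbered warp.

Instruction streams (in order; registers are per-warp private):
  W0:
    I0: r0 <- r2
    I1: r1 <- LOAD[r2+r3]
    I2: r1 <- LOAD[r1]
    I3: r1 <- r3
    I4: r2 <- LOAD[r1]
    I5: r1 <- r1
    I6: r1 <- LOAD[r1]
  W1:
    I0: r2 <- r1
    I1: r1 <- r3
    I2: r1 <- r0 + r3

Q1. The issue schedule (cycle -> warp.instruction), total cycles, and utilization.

cycle 0: W0.I0
cycle 1: W0.I1
cycle 2: W1.I0
cycle 3: W1.I1
cycle 4: W0.I2
cycle 5: W1.I2
cycle 6: idle
cycle 7: W0.I3
cycle 8: W0.I4
cycle 9: W0.I5
cycle 10: W0.I6

Answer: 11 cycles, utilization 10/11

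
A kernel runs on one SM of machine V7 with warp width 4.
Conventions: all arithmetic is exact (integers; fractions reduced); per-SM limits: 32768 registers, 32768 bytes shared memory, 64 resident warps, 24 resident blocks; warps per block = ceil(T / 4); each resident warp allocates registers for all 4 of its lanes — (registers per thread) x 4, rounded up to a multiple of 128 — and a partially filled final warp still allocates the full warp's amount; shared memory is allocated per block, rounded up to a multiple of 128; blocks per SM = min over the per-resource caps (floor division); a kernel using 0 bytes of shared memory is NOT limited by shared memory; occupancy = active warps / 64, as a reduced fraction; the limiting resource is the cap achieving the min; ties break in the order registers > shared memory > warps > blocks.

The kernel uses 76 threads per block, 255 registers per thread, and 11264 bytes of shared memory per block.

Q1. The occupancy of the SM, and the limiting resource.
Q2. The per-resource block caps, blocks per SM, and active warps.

Answer: occupancy 19/64, limited by registers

registers: 1 block
shared memory: 2 blocks
warps: 3 blocks
blocks: 24 blocks

Answer: 1 block, 19 active warps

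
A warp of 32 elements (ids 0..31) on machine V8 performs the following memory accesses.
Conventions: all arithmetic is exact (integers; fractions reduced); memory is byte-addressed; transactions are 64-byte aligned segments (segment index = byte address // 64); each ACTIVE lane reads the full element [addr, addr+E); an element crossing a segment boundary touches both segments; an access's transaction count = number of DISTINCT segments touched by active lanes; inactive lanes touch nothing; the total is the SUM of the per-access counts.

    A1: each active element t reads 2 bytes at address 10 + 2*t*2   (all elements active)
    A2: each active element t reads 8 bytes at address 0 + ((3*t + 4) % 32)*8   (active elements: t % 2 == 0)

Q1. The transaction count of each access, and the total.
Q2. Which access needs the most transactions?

A1: 3 transactions
A2: 4 transactions

Answer: 3,4; total 7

Answer: A2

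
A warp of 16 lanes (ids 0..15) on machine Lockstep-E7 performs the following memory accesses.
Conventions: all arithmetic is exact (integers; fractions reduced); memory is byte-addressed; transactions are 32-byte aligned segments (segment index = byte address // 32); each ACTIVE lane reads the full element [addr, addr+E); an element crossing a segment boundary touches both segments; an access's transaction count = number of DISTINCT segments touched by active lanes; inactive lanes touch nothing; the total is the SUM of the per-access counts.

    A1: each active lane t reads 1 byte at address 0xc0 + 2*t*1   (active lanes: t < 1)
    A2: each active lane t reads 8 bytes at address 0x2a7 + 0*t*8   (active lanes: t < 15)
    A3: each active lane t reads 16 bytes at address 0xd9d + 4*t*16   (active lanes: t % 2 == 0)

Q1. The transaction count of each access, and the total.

A1: 1 transaction
A2: 1 transaction
A3: 16 transactions

Answer: 1,1,16; total 18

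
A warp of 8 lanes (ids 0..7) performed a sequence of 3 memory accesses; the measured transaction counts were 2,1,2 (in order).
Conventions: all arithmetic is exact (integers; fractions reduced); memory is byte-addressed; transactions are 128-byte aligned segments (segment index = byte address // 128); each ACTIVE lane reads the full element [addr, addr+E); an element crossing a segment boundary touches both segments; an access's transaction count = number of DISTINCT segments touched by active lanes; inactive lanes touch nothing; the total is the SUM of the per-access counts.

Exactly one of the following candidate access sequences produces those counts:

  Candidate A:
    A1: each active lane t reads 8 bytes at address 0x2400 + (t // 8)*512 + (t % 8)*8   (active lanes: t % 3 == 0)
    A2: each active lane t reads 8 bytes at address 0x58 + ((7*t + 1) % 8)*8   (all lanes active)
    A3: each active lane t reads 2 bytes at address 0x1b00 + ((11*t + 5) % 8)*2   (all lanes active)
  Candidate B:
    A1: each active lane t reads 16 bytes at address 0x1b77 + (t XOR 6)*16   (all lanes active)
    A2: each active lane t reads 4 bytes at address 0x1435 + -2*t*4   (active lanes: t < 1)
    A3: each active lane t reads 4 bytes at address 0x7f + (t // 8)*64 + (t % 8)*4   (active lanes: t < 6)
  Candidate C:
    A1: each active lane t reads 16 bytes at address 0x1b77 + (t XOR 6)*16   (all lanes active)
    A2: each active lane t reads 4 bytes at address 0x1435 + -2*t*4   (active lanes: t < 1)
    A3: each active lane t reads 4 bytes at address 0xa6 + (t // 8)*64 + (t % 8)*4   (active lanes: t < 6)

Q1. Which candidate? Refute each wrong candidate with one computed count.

A: A1 gives 1 transaction, not 2
C: A3 gives 1 transaction, not 2
B: all counts match (2,1,2)

Answer: B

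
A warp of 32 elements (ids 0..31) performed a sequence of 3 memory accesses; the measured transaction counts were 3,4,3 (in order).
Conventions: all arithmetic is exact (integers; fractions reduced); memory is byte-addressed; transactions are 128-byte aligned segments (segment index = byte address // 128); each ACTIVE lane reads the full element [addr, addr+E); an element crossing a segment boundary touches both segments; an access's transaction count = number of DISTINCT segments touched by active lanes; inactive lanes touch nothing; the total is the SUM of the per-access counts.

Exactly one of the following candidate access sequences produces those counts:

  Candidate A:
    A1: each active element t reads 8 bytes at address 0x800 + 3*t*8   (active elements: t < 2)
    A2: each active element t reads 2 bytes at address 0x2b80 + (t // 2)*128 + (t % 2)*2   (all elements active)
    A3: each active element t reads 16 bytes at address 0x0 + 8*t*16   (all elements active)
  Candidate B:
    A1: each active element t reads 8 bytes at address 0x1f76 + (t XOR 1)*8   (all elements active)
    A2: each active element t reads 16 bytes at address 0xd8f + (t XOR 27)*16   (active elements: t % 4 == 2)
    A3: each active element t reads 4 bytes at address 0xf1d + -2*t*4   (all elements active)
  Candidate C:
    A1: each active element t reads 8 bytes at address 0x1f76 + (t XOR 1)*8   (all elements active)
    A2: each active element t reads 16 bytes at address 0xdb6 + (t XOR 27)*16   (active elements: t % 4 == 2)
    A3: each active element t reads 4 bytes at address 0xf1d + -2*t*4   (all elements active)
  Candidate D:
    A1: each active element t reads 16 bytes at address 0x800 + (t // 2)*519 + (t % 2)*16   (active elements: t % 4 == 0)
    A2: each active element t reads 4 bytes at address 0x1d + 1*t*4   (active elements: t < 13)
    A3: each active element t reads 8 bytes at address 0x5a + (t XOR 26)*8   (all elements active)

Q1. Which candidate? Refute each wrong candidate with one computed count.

A: A1 gives 1 transaction, not 3
C: A2 gives 5 transactions, not 4
D: A1 gives 8 transactions, not 3
B: all counts match (3,4,3)

Answer: B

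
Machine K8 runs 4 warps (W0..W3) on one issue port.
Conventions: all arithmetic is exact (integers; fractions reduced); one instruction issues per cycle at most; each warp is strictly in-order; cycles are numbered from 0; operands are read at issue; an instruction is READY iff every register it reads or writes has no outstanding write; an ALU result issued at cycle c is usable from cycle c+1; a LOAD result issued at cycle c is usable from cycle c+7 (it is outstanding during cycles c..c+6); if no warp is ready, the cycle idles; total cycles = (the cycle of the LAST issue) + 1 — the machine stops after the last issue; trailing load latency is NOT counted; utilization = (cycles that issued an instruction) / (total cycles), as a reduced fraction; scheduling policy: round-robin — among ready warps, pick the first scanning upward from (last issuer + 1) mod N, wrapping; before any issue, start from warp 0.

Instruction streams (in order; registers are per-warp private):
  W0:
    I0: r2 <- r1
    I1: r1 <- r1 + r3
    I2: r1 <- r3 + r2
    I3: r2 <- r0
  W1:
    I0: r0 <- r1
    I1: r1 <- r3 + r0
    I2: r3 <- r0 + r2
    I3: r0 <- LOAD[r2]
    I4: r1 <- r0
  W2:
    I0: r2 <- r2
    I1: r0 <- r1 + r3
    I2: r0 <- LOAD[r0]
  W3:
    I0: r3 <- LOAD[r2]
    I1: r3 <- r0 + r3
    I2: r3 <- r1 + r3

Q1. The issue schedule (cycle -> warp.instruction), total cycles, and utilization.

cycle 0: W0.I0
cycle 1: W1.I0
cycle 2: W2.I0
cycle 3: W3.I0
cycle 4: W0.I1
cycle 5: W1.I1
cycle 6: W2.I1
cycle 7: W0.I2
cycle 8: W1.I2
cycle 9: W2.I2
cycle 10: W3.I1
cycle 11: W0.I3
cycle 12: W1.I3
cycle 13: W3.I2
cycle 14: idle
cycle 15: idle
cycle 16: idle
cycle 17: idle
cycle 18: idle
cycle 19: W1.I4

Answer: 20 cycles, utilization 3/4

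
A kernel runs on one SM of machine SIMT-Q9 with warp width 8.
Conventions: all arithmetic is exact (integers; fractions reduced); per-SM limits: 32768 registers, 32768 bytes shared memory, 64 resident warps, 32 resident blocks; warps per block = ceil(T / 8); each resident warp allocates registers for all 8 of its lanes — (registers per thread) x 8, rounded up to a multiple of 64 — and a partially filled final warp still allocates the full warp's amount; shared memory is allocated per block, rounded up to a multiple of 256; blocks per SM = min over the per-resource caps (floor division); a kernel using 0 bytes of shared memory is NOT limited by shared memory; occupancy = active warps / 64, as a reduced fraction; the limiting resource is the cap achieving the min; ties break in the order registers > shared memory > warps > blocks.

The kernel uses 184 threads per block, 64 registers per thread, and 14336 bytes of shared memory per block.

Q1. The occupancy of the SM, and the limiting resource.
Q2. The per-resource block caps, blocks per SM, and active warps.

Answer: occupancy 23/32, limited by registers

registers: 2 blocks
shared memory: 2 blocks
warps: 2 blocks
blocks: 32 blocks

Answer: 2 blocks, 46 active warps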